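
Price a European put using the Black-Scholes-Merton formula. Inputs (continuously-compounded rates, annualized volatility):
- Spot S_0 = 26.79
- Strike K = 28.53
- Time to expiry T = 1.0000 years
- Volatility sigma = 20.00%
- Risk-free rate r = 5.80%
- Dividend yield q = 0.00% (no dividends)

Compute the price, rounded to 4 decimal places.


Answer: Price = 2.2061

Derivation:
d1 = (ln(S/K) + (r - q + 0.5*sigma^2) * T) / (sigma * sqrt(T)) = 0.07536259
d2 = d1 - sigma * sqrt(T) = -0.12463741
exp(-rT) = 0.94364995; exp(-qT) = 1.00000000
P = K * exp(-rT) * N(-d2) - S_0 * exp(-qT) * N(-d1)
N(-d1) = 0.46996311; N(-d2) = 0.54959469
P = 28.5300 * 0.94364995 * 0.54959469 - 26.7900 * 1.00000000 * 0.46996311 = 2.2061


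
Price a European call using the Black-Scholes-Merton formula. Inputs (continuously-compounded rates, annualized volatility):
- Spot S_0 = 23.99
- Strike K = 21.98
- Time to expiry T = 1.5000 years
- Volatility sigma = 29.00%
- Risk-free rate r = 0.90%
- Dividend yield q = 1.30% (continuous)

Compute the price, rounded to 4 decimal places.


d1 = (ln(S/K) + (r - q + 0.5*sigma^2) * T) / (sigma * sqrt(T)) = 0.40706332
d2 = d1 - sigma * sqrt(T) = 0.05188731
exp(-rT) = 0.98659072; exp(-qT) = 0.98068890
C = S_0 * exp(-qT) * N(d1) - K * exp(-rT) * N(d2)
N(d1) = 0.65801926; N(d2) = 0.52069076
C = 23.9900 * 0.98068890 * 0.65801926 - 21.9800 * 0.98659072 * 0.52069076 = 4.1897

Answer: Price = 4.1897


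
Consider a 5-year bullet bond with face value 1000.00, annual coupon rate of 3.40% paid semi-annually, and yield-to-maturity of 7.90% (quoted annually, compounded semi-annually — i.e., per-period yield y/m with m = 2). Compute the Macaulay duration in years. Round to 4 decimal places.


Coupon per period c = face * coupon_rate / m = 17.000000
Periods per year m = 2; per-period yield y/m = 0.039500
Number of cashflows N = 10
Cashflows (t years, CF_t, discount factor 1/(1+y/m)^(m*t), PV):
  t = 0.5000: CF_t = 17.000000, DF = 0.962001, PV = 16.354016
  t = 1.0000: CF_t = 17.000000, DF = 0.925446, PV = 15.732579
  t = 1.5000: CF_t = 17.000000, DF = 0.890280, PV = 15.134757
  t = 2.0000: CF_t = 17.000000, DF = 0.856450, PV = 14.559650
  t = 2.5000: CF_t = 17.000000, DF = 0.823906, PV = 14.006398
  t = 3.0000: CF_t = 17.000000, DF = 0.792598, PV = 13.474168
  t = 3.5000: CF_t = 17.000000, DF = 0.762480, PV = 12.962163
  t = 4.0000: CF_t = 17.000000, DF = 0.733507, PV = 12.469613
  t = 4.5000: CF_t = 17.000000, DF = 0.705634, PV = 11.995780
  t = 5.0000: CF_t = 1017.000000, DF = 0.678821, PV = 690.360630
Price P = sum_t PV_t = 817.049753
Macaulay numerator sum_t t * PV_t:
  t * PV_t at t = 0.5000: 8.177008
  t * PV_t at t = 1.0000: 15.732579
  t * PV_t at t = 1.5000: 22.702135
  t * PV_t at t = 2.0000: 29.119301
  t * PV_t at t = 2.5000: 35.015994
  t * PV_t at t = 3.0000: 40.422504
  t * PV_t at t = 3.5000: 45.367569
  t * PV_t at t = 4.0000: 49.878452
  t * PV_t at t = 4.5000: 53.981008
  t * PV_t at t = 5.0000: 3451.803149
Macaulay duration D = (sum_t t * PV_t) / P = 3752.199700 / 817.049753 = 4.592376

Answer: Macaulay duration = 4.5924 years


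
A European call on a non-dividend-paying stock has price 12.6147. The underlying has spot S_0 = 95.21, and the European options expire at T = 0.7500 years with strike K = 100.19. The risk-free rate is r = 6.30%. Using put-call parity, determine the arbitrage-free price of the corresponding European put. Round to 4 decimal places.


Put-call parity: C - P = S_0 * exp(-qT) - K * exp(-rT).
S_0 * exp(-qT) = 95.2100 * 1.00000000 = 95.21000000
K * exp(-rT) = 100.1900 * 0.95384891 = 95.56612185
P = C - S*exp(-qT) + K*exp(-rT)
P = 12.6147 - 95.21000000 + 95.56612185 = 12.9708

Answer: Put price = 12.9708


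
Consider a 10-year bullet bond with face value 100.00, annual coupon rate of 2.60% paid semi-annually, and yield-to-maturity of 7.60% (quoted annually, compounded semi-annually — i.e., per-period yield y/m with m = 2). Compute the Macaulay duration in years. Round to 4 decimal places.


Coupon per period c = face * coupon_rate / m = 1.300000
Periods per year m = 2; per-period yield y/m = 0.038000
Number of cashflows N = 20
Cashflows (t years, CF_t, discount factor 1/(1+y/m)^(m*t), PV):
  t = 0.5000: CF_t = 1.300000, DF = 0.963391, PV = 1.252408
  t = 1.0000: CF_t = 1.300000, DF = 0.928122, PV = 1.206559
  t = 1.5000: CF_t = 1.300000, DF = 0.894145, PV = 1.162388
  t = 2.0000: CF_t = 1.300000, DF = 0.861411, PV = 1.119835
  t = 2.5000: CF_t = 1.300000, DF = 0.829876, PV = 1.078839
  t = 3.0000: CF_t = 1.300000, DF = 0.799495, PV = 1.039344
  t = 3.5000: CF_t = 1.300000, DF = 0.770227, PV = 1.001295
  t = 4.0000: CF_t = 1.300000, DF = 0.742030, PV = 0.964638
  t = 4.5000: CF_t = 1.300000, DF = 0.714865, PV = 0.929324
  t = 5.0000: CF_t = 1.300000, DF = 0.688694, PV = 0.895303
  t = 5.5000: CF_t = 1.300000, DF = 0.663482, PV = 0.862527
  t = 6.0000: CF_t = 1.300000, DF = 0.639193, PV = 0.830950
  t = 6.5000: CF_t = 1.300000, DF = 0.615793, PV = 0.800530
  t = 7.0000: CF_t = 1.300000, DF = 0.593249, PV = 0.771224
  t = 7.5000: CF_t = 1.300000, DF = 0.571531, PV = 0.742990
  t = 8.0000: CF_t = 1.300000, DF = 0.550608, PV = 0.715790
  t = 8.5000: CF_t = 1.300000, DF = 0.530451, PV = 0.689586
  t = 9.0000: CF_t = 1.300000, DF = 0.511031, PV = 0.664341
  t = 9.5000: CF_t = 1.300000, DF = 0.492323, PV = 0.640020
  t = 10.0000: CF_t = 101.300000, DF = 0.474300, PV = 48.046568
Price P = sum_t PV_t = 65.414460
Macaulay numerator sum_t t * PV_t:
  t * PV_t at t = 0.5000: 0.626204
  t * PV_t at t = 1.0000: 1.206559
  t * PV_t at t = 1.5000: 1.743583
  t * PV_t at t = 2.0000: 2.239669
  t * PV_t at t = 2.5000: 2.697097
  t * PV_t at t = 3.0000: 3.118031
  t * PV_t at t = 3.5000: 3.504531
  t * PV_t at t = 4.0000: 3.858553
  t * PV_t at t = 4.5000: 4.181958
  t * PV_t at t = 5.0000: 4.476513
  t * PV_t at t = 5.5000: 4.743896
  t * PV_t at t = 6.0000: 4.985703
  t * PV_t at t = 6.5000: 5.203447
  t * PV_t at t = 7.0000: 5.398566
  t * PV_t at t = 7.5000: 5.572426
  t * PV_t at t = 8.0000: 5.726321
  t * PV_t at t = 8.5000: 5.861480
  t * PV_t at t = 9.0000: 5.979068
  t * PV_t at t = 9.5000: 6.080191
  t * PV_t at t = 10.0000: 480.465684
Macaulay duration D = (sum_t t * PV_t) / P = 557.669482 / 65.414460 = 8.525171

Answer: Macaulay duration = 8.5252 years


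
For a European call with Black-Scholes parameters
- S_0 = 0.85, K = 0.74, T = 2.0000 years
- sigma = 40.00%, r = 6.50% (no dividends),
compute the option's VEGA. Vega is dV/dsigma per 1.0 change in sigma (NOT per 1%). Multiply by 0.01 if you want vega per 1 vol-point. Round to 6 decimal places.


Answer: Vega = 0.359913

Derivation:
d1 = 0.7576404560; d2 = 0.1919550310
phi(d1) = 0.2994080071; exp(-qT) = 1.0000000000; exp(-rT) = 0.8780954309
Vega = S * exp(-qT) * phi(d1) * sqrt(T) = 0.8500 * 1.0000000000 * 0.2994080071 * 1.4142135624 = 0.359913


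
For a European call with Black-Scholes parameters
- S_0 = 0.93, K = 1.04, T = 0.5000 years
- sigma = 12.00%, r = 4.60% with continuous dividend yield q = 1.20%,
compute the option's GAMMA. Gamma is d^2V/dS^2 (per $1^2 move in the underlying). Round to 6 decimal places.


Answer: Gamma = 2.820680

Derivation:
d1 = -1.0747010260; d2 = -1.1595538397
phi(d1) = 0.2239282299; exp(-qT) = 0.9940179641; exp(-rT) = 0.9772624838
Gamma = exp(-qT) * phi(d1) / (S * sigma * sqrt(T)) = 0.9940179641 * 0.2239282299 / (0.9300 * 0.1200 * 0.7071067812) = 2.820680


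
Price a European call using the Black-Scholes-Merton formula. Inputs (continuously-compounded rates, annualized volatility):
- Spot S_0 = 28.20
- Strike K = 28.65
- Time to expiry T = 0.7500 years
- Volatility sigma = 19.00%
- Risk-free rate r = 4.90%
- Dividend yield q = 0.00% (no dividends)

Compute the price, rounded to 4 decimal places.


d1 = (ln(S/K) + (r - q + 0.5*sigma^2) * T) / (sigma * sqrt(T)) = 0.20940212
d2 = d1 - sigma * sqrt(T) = 0.04485729
exp(-rT) = 0.96391708; exp(-qT) = 1.00000000
C = S_0 * exp(-qT) * N(d1) - K * exp(-rT) * N(d2)
N(d1) = 0.58293283; N(d2) = 0.51788947
C = 28.2000 * 1.00000000 * 0.58293283 - 28.6500 * 0.96391708 * 0.51788947 = 2.1366

Answer: Price = 2.1366


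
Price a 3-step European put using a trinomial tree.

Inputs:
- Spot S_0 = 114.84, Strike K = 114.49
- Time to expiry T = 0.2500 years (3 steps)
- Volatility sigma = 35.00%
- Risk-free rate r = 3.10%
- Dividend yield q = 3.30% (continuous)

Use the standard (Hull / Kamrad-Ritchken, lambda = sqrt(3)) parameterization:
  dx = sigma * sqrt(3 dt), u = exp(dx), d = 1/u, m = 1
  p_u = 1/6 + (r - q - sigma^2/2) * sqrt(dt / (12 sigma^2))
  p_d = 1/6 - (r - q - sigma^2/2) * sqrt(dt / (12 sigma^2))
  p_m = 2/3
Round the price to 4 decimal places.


Answer: Price = V(0,0) = 7.0952

Derivation:
dt = T/N = 0.083333; dx = sigma*sqrt(3*dt) = 0.175000
u = exp(dx) = 1.191246; d = 1/u = 0.839457
p_u = 0.151607, p_m = 0.666667, p_d = 0.181726
Discount per step: exp(-r*dt) = 0.997420
Stock lattice S(k, j) with j the centered position index:
  k=0: S(0,+0) = 114.8400
  k=1: S(1,-1) = 96.4032; S(1,+0) = 114.8400; S(1,+1) = 136.8027
  k=2: S(2,-2) = 80.9264; S(2,-1) = 96.4032; S(2,+0) = 114.8400; S(2,+1) = 136.8027; S(2,+2) = 162.9657
  k=3: S(3,-3) = 67.9342; S(3,-2) = 80.9264; S(3,-1) = 96.4032; S(3,+0) = 114.8400; S(3,+1) = 136.8027; S(3,+2) = 162.9657; S(3,+3) = 194.1323
Terminal payoffs V(N, j) = max(K - S_T, 0):
  V(3,-3) = 46.555782; V(3,-2) = 33.563620; V(3,-1) = 18.086756; V(3,+0) = 0.000000; V(3,+1) = 0.000000; V(3,+2) = 0.000000; V(3,+3) = 0.000000
Backward induction: V(k, j) = exp(-r*dt) * [p_u * V(k+1, j+1) + p_m * V(k+1, j) + p_d * V(k+1, j-1)]
  V(2,-2) = exp(-r*dt) * [p_u*18.086756 + p_m*33.563620 + p_d*46.555782] = 33.491601
  V(2,-1) = exp(-r*dt) * [p_u*0.000000 + p_m*18.086756 + p_d*33.563620] = 18.110380
  V(2,+0) = exp(-r*dt) * [p_u*0.000000 + p_m*0.000000 + p_d*18.086756] = 3.278357
  V(2,+1) = exp(-r*dt) * [p_u*0.000000 + p_m*0.000000 + p_d*0.000000] = 0.000000
  V(2,+2) = exp(-r*dt) * [p_u*0.000000 + p_m*0.000000 + p_d*0.000000] = 0.000000
  V(1,-1) = exp(-r*dt) * [p_u*3.278357 + p_m*18.110380 + p_d*33.491601] = 18.608775
  V(1,+0) = exp(-r*dt) * [p_u*0.000000 + p_m*3.278357 + p_d*18.110380] = 5.462572
  V(1,+1) = exp(-r*dt) * [p_u*0.000000 + p_m*0.000000 + p_d*3.278357] = 0.594226
  V(0,+0) = exp(-r*dt) * [p_u*0.594226 + p_m*5.462572 + p_d*18.608775] = 7.095153


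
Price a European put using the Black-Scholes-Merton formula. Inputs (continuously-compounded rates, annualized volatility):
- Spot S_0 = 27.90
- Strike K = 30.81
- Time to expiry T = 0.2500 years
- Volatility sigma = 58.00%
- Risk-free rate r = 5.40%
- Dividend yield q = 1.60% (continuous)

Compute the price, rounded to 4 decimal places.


d1 = (ln(S/K) + (r - q + 0.5*sigma^2) * T) / (sigma * sqrt(T)) = -0.16435388
d2 = d1 - sigma * sqrt(T) = -0.45435388
exp(-rT) = 0.98659072; exp(-qT) = 0.99600799
P = K * exp(-rT) * N(-d2) - S_0 * exp(-qT) * N(-d1)
N(-d1) = 0.56527371; N(-d2) = 0.67521293
P = 30.8100 * 0.98659072 * 0.67521293 - 27.9000 * 0.99600799 * 0.56527371 = 4.8162

Answer: Price = 4.8162


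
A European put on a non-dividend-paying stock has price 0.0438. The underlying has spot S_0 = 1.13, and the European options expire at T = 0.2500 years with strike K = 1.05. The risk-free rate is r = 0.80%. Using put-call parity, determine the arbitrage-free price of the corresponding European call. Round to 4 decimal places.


Answer: Call price = 0.1259

Derivation:
Put-call parity: C - P = S_0 * exp(-qT) - K * exp(-rT).
S_0 * exp(-qT) = 1.1300 * 1.00000000 = 1.13000000
K * exp(-rT) = 1.0500 * 0.99800200 = 1.04790210
C = P + S*exp(-qT) - K*exp(-rT)
C = 0.0438 + 1.13000000 - 1.04790210 = 0.1259


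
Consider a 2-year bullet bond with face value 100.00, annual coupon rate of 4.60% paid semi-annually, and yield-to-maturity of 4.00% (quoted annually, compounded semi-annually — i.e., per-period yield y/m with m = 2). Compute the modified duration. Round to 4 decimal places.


Coupon per period c = face * coupon_rate / m = 2.300000
Periods per year m = 2; per-period yield y/m = 0.020000
Number of cashflows N = 4
Cashflows (t years, CF_t, discount factor 1/(1+y/m)^(m*t), PV):
  t = 0.5000: CF_t = 2.300000, DF = 0.980392, PV = 2.254902
  t = 1.0000: CF_t = 2.300000, DF = 0.961169, PV = 2.210688
  t = 1.5000: CF_t = 2.300000, DF = 0.942322, PV = 2.167341
  t = 2.0000: CF_t = 102.300000, DF = 0.923845, PV = 94.509387
Price P = sum_t PV_t = 101.142319
First compute Macaulay numerator sum_t t * PV_t:
  t * PV_t at t = 0.5000: 1.127451
  t * PV_t at t = 1.0000: 2.210688
  t * PV_t at t = 1.5000: 3.251012
  t * PV_t at t = 2.0000: 189.018774
Macaulay duration D = 195.607925 / 101.142319 = 1.933987
Modified duration = D / (1 + y/m) = 1.933987 / (1 + 0.020000) = 1.896066

Answer: Modified duration = 1.8961


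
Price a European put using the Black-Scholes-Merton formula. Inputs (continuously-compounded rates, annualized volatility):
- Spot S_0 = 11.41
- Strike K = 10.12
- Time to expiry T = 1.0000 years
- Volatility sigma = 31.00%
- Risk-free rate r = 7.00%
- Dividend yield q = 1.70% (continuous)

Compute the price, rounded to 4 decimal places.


Answer: Price = 0.5720

Derivation:
d1 = (ln(S/K) + (r - q + 0.5*sigma^2) * T) / (sigma * sqrt(T)) = 0.71298871
d2 = d1 - sigma * sqrt(T) = 0.40298871
exp(-rT) = 0.93239382; exp(-qT) = 0.98314368
P = K * exp(-rT) * N(-d2) - S_0 * exp(-qT) * N(-d1)
N(-d1) = 0.23792637; N(-d2) = 0.34347827
P = 10.1200 * 0.93239382 * 0.34347827 - 11.4100 * 0.98314368 * 0.23792637 = 0.5720


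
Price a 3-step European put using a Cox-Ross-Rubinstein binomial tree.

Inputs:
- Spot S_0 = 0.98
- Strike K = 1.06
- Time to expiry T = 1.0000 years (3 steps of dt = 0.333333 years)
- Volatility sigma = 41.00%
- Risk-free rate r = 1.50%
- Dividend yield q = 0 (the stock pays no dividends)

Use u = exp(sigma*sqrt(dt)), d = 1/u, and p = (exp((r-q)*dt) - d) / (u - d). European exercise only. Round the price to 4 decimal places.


Answer: Price = V(0,0) = 0.2090

Derivation:
dt = T/N = 0.333333
u = exp(sigma*sqrt(dt)) = 1.267078; d = 1/u = 0.789217
p = (exp((r-q)*dt) - d) / (u - d) = 0.451586
Discount per step: exp(-r*dt) = 0.995012
Stock lattice S(k, i) with i counting down-moves:
  k=0: S(0,0) = 0.9800
  k=1: S(1,0) = 1.2417; S(1,1) = 0.7734
  k=2: S(2,0) = 1.5734; S(2,1) = 0.9800; S(2,2) = 0.6104
  k=3: S(3,0) = 1.9936; S(3,1) = 1.2417; S(3,2) = 0.7734; S(3,3) = 0.4817
Terminal payoffs V(N, i) = max(K - S_T, 0):
  V(3,0) = 0.000000; V(3,1) = 0.000000; V(3,2) = 0.286567; V(3,3) = 0.578257
Backward induction: V(k, i) = exp(-r*dt) * [p * V(k+1, i) + (1-p) * V(k+1, i+1)].
  V(2,0) = exp(-r*dt) * [p*0.000000 + (1-p)*0.000000] = 0.000000
  V(2,1) = exp(-r*dt) * [p*0.000000 + (1-p)*0.286567] = 0.156374
  V(2,2) = exp(-r*dt) * [p*0.286567 + (1-p)*0.578257] = 0.444307
  V(1,0) = exp(-r*dt) * [p*0.000000 + (1-p)*0.156374] = 0.085330
  V(1,1) = exp(-r*dt) * [p*0.156374 + (1-p)*0.444307] = 0.312713
  V(0,0) = exp(-r*dt) * [p*0.085330 + (1-p)*0.312713] = 0.208982


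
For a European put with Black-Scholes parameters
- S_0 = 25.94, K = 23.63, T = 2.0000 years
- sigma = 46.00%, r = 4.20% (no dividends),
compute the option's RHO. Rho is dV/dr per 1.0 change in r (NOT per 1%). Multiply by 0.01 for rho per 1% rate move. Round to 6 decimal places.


d1 = 0.5977651498; d2 = -0.0527730889
phi(d1) = 0.3336708936; exp(-qT) = 1.0000000000; exp(-rT) = 0.9194312561
N(-d2) = 0.5210436482
Rho = -K*T*exp(-rT)*N(-d2) = -23.6300 * 2.0000 * 0.9194312561 * 0.5210436482 = -22.640556

Answer: Rho = -22.640556


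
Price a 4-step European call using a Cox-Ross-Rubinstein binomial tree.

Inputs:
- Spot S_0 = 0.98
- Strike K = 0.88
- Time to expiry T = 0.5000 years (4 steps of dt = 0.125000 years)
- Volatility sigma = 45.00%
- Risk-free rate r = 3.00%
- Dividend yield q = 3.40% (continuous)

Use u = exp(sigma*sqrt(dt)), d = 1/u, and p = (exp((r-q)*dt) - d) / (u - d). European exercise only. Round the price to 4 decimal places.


Answer: Price = V(0,0) = 0.1750

Derivation:
dt = T/N = 0.125000
u = exp(sigma*sqrt(dt)) = 1.172454; d = 1/u = 0.852912
p = (exp((r-q)*dt) - d) / (u - d) = 0.458745
Discount per step: exp(-r*dt) = 0.996257
Stock lattice S(k, i) with i counting down-moves:
  k=0: S(0,0) = 0.9800
  k=1: S(1,0) = 1.1490; S(1,1) = 0.8359
  k=2: S(2,0) = 1.3472; S(2,1) = 0.9800; S(2,2) = 0.7129
  k=3: S(3,0) = 1.5795; S(3,1) = 1.1490; S(3,2) = 0.8359; S(3,3) = 0.6080
  k=4: S(4,0) = 1.8519; S(4,1) = 1.3472; S(4,2) = 0.9800; S(4,3) = 0.7129; S(4,4) = 0.5186
Terminal payoffs V(N, i) = max(S_T - K, 0):
  V(4,0) = 0.971865; V(4,1) = 0.467156; V(4,2) = 0.100000; V(4,3) = 0.000000; V(4,4) = 0.000000
Backward induction: V(k, i) = exp(-r*dt) * [p * V(k+1, i) + (1-p) * V(k+1, i+1)].
  V(3,0) = exp(-r*dt) * [p*0.971865 + (1-p)*0.467156] = 0.696073
  V(3,1) = exp(-r*dt) * [p*0.467156 + (1-p)*0.100000] = 0.267426
  V(3,2) = exp(-r*dt) * [p*0.100000 + (1-p)*0.000000] = 0.045703
  V(3,3) = exp(-r*dt) * [p*0.000000 + (1-p)*0.000000] = 0.000000
  V(2,0) = exp(-r*dt) * [p*0.696073 + (1-p)*0.267426] = 0.462329
  V(2,1) = exp(-r*dt) * [p*0.267426 + (1-p)*0.045703] = 0.146865
  V(2,2) = exp(-r*dt) * [p*0.045703 + (1-p)*0.000000] = 0.020887
  V(1,0) = exp(-r*dt) * [p*0.462329 + (1-p)*0.146865] = 0.290491
  V(1,1) = exp(-r*dt) * [p*0.146865 + (1-p)*0.020887] = 0.078385
  V(0,0) = exp(-r*dt) * [p*0.290491 + (1-p)*0.078385] = 0.175030


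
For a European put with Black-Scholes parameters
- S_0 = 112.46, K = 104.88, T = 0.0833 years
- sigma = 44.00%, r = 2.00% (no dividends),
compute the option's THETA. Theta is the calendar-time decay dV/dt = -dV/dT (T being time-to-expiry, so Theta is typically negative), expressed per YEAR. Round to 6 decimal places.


Answer: Theta = -27.464785

Derivation:
d1 = 0.6261057429; d2 = 0.4991140896
phi(d1) = 0.3279340579; exp(-qT) = 1.0000000000; exp(-rT) = 0.9983353870
Theta = -S*exp(-qT)*phi(d1)*sigma/(2*sqrt(T)) + r*K*exp(-rT)*N(-d2) - q*S*exp(-qT)*N(-d1)
N(-d1) = 0.2656227928; N(-d2) = 0.3088495061; sqrt(T) = 0.2886173938
Term 1 = -112.4600 * 1.0000000000 * 0.3279340579 * 0.4400 / (2 * 0.2886173938) = -28.1115493647
Term 2 = 0.0200 * 104.8800 * 0.9983353870 * 0.3088495061 = 0.6467643166
Term 3 = 0 (no dividend yield, q = 0)
Theta = -28.1115493647 + (0.6467643166) + (0.0000000000) = -27.464785


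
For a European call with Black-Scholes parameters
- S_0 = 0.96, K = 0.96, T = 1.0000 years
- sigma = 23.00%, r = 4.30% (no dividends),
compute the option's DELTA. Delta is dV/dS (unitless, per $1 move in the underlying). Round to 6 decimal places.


d1 = 0.3019565217; d2 = 0.0719565217
phi(d1) = 0.3811632935; exp(-qT) = 1.0000000000; exp(-rT) = 0.9579113901
N(d1) = 0.6186573963
Delta = exp(-qT) * N(d1) = 1.0000000000 * 0.6186573963 = 0.618657

Answer: Delta = 0.618657


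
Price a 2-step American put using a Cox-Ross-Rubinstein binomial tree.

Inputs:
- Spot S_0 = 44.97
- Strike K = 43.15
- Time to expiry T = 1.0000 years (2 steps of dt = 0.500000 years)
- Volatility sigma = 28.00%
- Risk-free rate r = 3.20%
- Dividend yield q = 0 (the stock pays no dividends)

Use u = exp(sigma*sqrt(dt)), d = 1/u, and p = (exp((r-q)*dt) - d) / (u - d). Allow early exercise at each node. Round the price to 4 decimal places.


dt = T/N = 0.500000
u = exp(sigma*sqrt(dt)) = 1.218950; d = 1/u = 0.820378
p = (exp((r-q)*dt) - d) / (u - d) = 0.491130
Discount per step: exp(-r*dt) = 0.984127
Stock lattice S(k, i) with i counting down-moves:
  k=0: S(0,0) = 44.9700
  k=1: S(1,0) = 54.8162; S(1,1) = 36.8924
  k=2: S(2,0) = 66.8182; S(2,1) = 44.9700; S(2,2) = 30.2657
Terminal payoffs V(N, i) = max(K - S_T, 0):
  V(2,0) = 0.000000; V(2,1) = 0.000000; V(2,2) = 12.884277
Backward induction: V(k, i) = exp(-r*dt) * [p * V(k+1, i) + (1-p) * V(k+1, i+1)]; then take max(V_cont, immediate exercise) for American.
  V(1,0) = exp(-r*dt) * [p*0.000000 + (1-p)*0.000000] = 0.000000; exercise = 0.000000; V(1,0) = max -> 0.000000
  V(1,1) = exp(-r*dt) * [p*0.000000 + (1-p)*12.884277] = 6.452357; exercise = 6.257595; V(1,1) = max -> 6.452357
  V(0,0) = exp(-r*dt) * [p*0.000000 + (1-p)*6.452357] = 3.231296; exercise = 0.000000; V(0,0) = max -> 3.231296

Answer: Price = V(0,0) = 3.2313


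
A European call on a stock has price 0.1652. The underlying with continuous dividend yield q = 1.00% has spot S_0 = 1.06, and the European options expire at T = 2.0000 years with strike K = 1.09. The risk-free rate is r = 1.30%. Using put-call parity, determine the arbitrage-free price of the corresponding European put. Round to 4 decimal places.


Answer: Put price = 0.1882

Derivation:
Put-call parity: C - P = S_0 * exp(-qT) - K * exp(-rT).
S_0 * exp(-qT) = 1.0600 * 0.98019867 = 1.03901059
K * exp(-rT) = 1.0900 * 0.97433509 = 1.06202525
P = C - S*exp(-qT) + K*exp(-rT)
P = 0.1652 - 1.03901059 + 1.06202525 = 0.1882


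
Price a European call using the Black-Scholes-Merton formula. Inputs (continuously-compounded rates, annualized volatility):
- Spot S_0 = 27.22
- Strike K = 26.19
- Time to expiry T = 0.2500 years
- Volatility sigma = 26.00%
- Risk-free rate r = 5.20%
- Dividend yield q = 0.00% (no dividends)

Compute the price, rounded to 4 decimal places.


Answer: Price = 2.1660

Derivation:
d1 = (ln(S/K) + (r - q + 0.5*sigma^2) * T) / (sigma * sqrt(T)) = 0.46172568
d2 = d1 - sigma * sqrt(T) = 0.33172568
exp(-rT) = 0.98708414; exp(-qT) = 1.00000000
C = S_0 * exp(-qT) * N(d1) - K * exp(-rT) * N(d2)
N(d1) = 0.67786097; N(d2) = 0.62995180
C = 27.2200 * 1.00000000 * 0.67786097 - 26.1900 * 0.98708414 * 0.62995180 = 2.1660


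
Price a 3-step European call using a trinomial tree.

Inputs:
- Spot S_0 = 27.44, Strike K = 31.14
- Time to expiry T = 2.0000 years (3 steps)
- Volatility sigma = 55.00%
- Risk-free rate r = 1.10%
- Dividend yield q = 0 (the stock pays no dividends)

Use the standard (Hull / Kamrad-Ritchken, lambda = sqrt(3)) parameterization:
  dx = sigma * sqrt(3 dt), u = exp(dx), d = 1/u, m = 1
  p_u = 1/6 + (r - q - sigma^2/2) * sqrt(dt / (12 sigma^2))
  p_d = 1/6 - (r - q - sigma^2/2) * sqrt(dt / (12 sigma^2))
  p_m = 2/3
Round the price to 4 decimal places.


dt = T/N = 0.666667; dx = sigma*sqrt(3*dt) = 0.777817
u = exp(dx) = 2.176716; d = 1/u = 0.459408
p_u = 0.106563, p_m = 0.666667, p_d = 0.226771
Discount per step: exp(-r*dt) = 0.992693
Stock lattice S(k, j) with j the centered position index:
  k=0: S(0,+0) = 27.4400
  k=1: S(1,-1) = 12.6061; S(1,+0) = 27.4400; S(1,+1) = 59.7291
  k=2: S(2,-2) = 5.7914; S(2,-1) = 12.6061; S(2,+0) = 27.4400; S(2,+1) = 59.7291; S(2,+2) = 130.0133
  k=3: S(3,-3) = 2.6606; S(3,-2) = 5.7914; S(3,-1) = 12.6061; S(3,+0) = 27.4400; S(3,+1) = 59.7291; S(3,+2) = 130.0133; S(3,+3) = 283.0021
Terminal payoffs V(N, j) = max(S_T - K, 0):
  V(3,-3) = 0.000000; V(3,-2) = 0.000000; V(3,-1) = 0.000000; V(3,+0) = 0.000000; V(3,+1) = 28.589095; V(3,+2) = 98.873296; V(3,+3) = 251.862061
Backward induction: V(k, j) = exp(-r*dt) * [p_u * V(k+1, j+1) + p_m * V(k+1, j) + p_d * V(k+1, j-1)]
  V(2,-2) = exp(-r*dt) * [p_u*0.000000 + p_m*0.000000 + p_d*0.000000] = 0.000000
  V(2,-1) = exp(-r*dt) * [p_u*0.000000 + p_m*0.000000 + p_d*0.000000] = 0.000000
  V(2,+0) = exp(-r*dt) * [p_u*28.589095 + p_m*0.000000 + p_d*0.000000] = 3.024269
  V(2,+1) = exp(-r*dt) * [p_u*98.873296 + p_m*28.589095 + p_d*0.000000] = 29.379351
  V(2,+2) = exp(-r*dt) * [p_u*251.862061 + p_m*98.873296 + p_d*28.589095] = 98.512693
  V(1,-1) = exp(-r*dt) * [p_u*3.024269 + p_m*0.000000 + p_d*0.000000] = 0.319919
  V(1,+0) = exp(-r*dt) * [p_u*29.379351 + p_m*3.024269 + p_d*0.000000] = 5.109313
  V(1,+1) = exp(-r*dt) * [p_u*98.512693 + p_m*29.379351 + p_d*3.024269] = 30.544997
  V(0,+0) = exp(-r*dt) * [p_u*30.544997 + p_m*5.109313 + p_d*0.319919] = 6.684511

Answer: Price = V(0,0) = 6.6845


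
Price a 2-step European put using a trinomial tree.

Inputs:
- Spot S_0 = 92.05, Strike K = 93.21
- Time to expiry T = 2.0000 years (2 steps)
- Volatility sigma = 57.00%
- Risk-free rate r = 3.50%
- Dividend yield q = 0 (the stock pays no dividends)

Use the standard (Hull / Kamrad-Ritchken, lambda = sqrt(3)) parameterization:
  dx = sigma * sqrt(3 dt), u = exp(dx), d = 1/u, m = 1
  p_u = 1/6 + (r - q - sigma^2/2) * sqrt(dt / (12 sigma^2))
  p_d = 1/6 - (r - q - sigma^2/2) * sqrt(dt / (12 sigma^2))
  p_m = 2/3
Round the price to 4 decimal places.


dt = T/N = 1.000000; dx = sigma*sqrt(3*dt) = 0.987269
u = exp(dx) = 2.683895; d = 1/u = 0.372593
p_u = 0.102120, p_m = 0.666667, p_d = 0.231213
Discount per step: exp(-r*dt) = 0.965605
Stock lattice S(k, j) with j the centered position index:
  k=0: S(0,+0) = 92.0500
  k=1: S(1,-1) = 34.2972; S(1,+0) = 92.0500; S(1,+1) = 247.0525
  k=2: S(2,-2) = 12.7789; S(2,-1) = 34.2972; S(2,+0) = 92.0500; S(2,+1) = 247.0525; S(2,+2) = 663.0629
Terminal payoffs V(N, j) = max(K - S_T, 0):
  V(2,-2) = 80.431118; V(2,-1) = 58.912826; V(2,+0) = 1.160000; V(2,+1) = 0.000000; V(2,+2) = 0.000000
Backward induction: V(k, j) = exp(-r*dt) * [p_u * V(k+1, j+1) + p_m * V(k+1, j) + p_d * V(k+1, j-1)]
  V(1,-1) = exp(-r*dt) * [p_u*1.160000 + p_m*58.912826 + p_d*80.431118] = 55.995873
  V(1,+0) = exp(-r*dt) * [p_u*0.000000 + p_m*1.160000 + p_d*58.912826] = 13.899667
  V(1,+1) = exp(-r*dt) * [p_u*0.000000 + p_m*0.000000 + p_d*1.160000] = 0.258983
  V(0,+0) = exp(-r*dt) * [p_u*0.258983 + p_m*13.899667 + p_d*55.995873] = 21.474957

Answer: Price = V(0,0) = 21.4750


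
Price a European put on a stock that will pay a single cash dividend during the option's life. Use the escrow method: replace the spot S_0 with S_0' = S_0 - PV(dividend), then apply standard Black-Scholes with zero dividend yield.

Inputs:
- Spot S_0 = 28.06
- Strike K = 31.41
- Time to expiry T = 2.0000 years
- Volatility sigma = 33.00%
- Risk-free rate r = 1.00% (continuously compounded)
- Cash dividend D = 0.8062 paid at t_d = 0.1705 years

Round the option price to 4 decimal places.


PV(D) = D * exp(-r * t_d) = 0.8062 * 0.99829645 = 0.80482660
S_0' = S_0 - PV(D) = 28.0600 - 0.80482660 = 27.25517340
d1 = (ln(S_0'/K) + (r + sigma^2/2)*T) / (sigma*sqrt(T)) = -0.02781921
d2 = d1 - sigma*sqrt(T) = -0.49450969
exp(-rT) = 0.98019867
N(-d1) = 0.51109683; N(-d2) = 0.68952687
P = K * exp(-rT) * N(-d2) - S_0' * N(-d1) = 31.4100 * 0.98019867 * 0.68952687 - 27.25517340 * 0.51109683 = 7.2991

Answer: Price = 7.2991


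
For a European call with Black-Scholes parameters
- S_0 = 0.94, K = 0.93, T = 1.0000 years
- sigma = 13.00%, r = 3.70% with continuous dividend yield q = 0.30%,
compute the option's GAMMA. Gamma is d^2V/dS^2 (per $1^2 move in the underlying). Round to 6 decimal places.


d1 = 0.4088099163; d2 = 0.2788099163
phi(d1) = 0.3669604116; exp(-qT) = 0.9970044955; exp(-rT) = 0.9636761353
Gamma = exp(-qT) * phi(d1) / (S * sigma * sqrt(T)) = 0.9970044955 * 0.3669604116 / (0.9400 * 0.1300 * 1.0000000000) = 2.993954

Answer: Gamma = 2.993954


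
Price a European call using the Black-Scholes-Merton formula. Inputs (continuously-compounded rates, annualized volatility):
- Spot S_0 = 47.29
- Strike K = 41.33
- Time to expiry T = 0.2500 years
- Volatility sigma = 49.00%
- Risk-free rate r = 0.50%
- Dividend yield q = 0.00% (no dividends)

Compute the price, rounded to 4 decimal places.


d1 = (ln(S/K) + (r - q + 0.5*sigma^2) * T) / (sigma * sqrt(T)) = 0.67743971
d2 = d1 - sigma * sqrt(T) = 0.43243971
exp(-rT) = 0.99875078; exp(-qT) = 1.00000000
C = S_0 * exp(-qT) * N(d1) - K * exp(-rT) * N(d2)
N(d1) = 0.75093649; N(d2) = 0.66728907
C = 47.2900 * 1.00000000 * 0.75093649 - 41.3300 * 0.99875078 * 0.66728907 = 7.9672

Answer: Price = 7.9672


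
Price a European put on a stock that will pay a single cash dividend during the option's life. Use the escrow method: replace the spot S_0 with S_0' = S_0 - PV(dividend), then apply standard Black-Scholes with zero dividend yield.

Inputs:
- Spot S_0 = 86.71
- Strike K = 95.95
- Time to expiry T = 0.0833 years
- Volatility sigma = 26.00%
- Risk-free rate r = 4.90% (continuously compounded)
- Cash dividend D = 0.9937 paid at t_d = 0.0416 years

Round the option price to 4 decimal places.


Answer: Price = 10.0644

Derivation:
PV(D) = D * exp(-r * t_d) = 0.9937 * 0.99796368 = 0.99167650
S_0' = S_0 - PV(D) = 86.7100 - 0.99167650 = 85.71832350
d1 = (ln(S_0'/K) + (r + sigma^2/2)*T) / (sigma*sqrt(T)) = -1.41074937
d2 = d1 - sigma*sqrt(T) = -1.48578990
exp(-rT) = 0.99592662
N(-d1) = 0.92084074; N(-d2) = 0.93133265
P = K * exp(-rT) * N(-d2) - S_0' * N(-d1) = 95.9500 * 0.99592662 * 0.93133265 - 85.71832350 * 0.92084074 = 10.0644


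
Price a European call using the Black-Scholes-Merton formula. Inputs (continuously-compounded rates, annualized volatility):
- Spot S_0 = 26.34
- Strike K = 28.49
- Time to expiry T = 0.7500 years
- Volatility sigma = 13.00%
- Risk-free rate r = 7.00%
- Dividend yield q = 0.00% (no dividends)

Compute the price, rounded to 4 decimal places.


Answer: Price = 0.8832

Derivation:
d1 = (ln(S/K) + (r - q + 0.5*sigma^2) * T) / (sigma * sqrt(T)) = -0.17433271
d2 = d1 - sigma * sqrt(T) = -0.28691601
exp(-rT) = 0.94885432; exp(-qT) = 1.00000000
C = S_0 * exp(-qT) * N(d1) - K * exp(-rT) * N(d2)
N(d1) = 0.43080200; N(d2) = 0.38708831
C = 26.3400 * 1.00000000 * 0.43080200 - 28.4900 * 0.94885432 * 0.38708831 = 0.8832


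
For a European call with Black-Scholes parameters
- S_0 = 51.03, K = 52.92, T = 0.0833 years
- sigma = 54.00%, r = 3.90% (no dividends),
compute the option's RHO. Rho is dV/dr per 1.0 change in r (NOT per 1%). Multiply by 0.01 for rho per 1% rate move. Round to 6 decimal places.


Answer: Rho = 1.694938

Derivation:
d1 = -0.1345739340; d2 = -0.2904273266
phi(d1) = 0.3953461356; exp(-qT) = 1.0000000000; exp(-rT) = 0.9967565713
N(d2) = 0.3857446703
Rho = K*T*exp(-rT)*N(d2) = 52.9200 * 0.0833 * 0.9967565713 * 0.3857446703 = 1.694938


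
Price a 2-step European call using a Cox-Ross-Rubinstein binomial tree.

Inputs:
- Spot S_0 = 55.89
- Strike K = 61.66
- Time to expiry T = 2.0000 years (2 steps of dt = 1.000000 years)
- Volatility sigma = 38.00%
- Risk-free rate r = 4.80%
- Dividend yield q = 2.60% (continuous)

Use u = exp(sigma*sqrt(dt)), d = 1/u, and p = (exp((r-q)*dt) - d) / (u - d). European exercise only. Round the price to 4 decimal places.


dt = T/N = 1.000000
u = exp(sigma*sqrt(dt)) = 1.462285; d = 1/u = 0.683861
p = (exp((r-q)*dt) - d) / (u - d) = 0.434702
Discount per step: exp(-r*dt) = 0.953134
Stock lattice S(k, i) with i counting down-moves:
  k=0: S(0,0) = 55.8900
  k=1: S(1,0) = 81.7271; S(1,1) = 38.2210
  k=2: S(2,0) = 119.5083; S(2,1) = 55.8900; S(2,2) = 26.1379
Terminal payoffs V(N, i) = max(S_T - K, 0):
  V(2,0) = 57.848258; V(2,1) = 0.000000; V(2,2) = 0.000000
Backward induction: V(k, i) = exp(-r*dt) * [p * V(k+1, i) + (1-p) * V(k+1, i+1)].
  V(1,0) = exp(-r*dt) * [p*57.848258 + (1-p)*0.000000] = 23.968239
  V(1,1) = exp(-r*dt) * [p*0.000000 + (1-p)*0.000000] = 0.000000
  V(0,0) = exp(-r*dt) * [p*23.968239 + (1-p)*0.000000] = 9.930748

Answer: Price = V(0,0) = 9.9307


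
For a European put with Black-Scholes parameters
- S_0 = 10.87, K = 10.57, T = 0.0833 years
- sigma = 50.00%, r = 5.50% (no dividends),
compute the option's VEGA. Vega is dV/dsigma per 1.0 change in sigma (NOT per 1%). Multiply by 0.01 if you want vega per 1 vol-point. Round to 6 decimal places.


d1 = 0.2978399928; d2 = 0.1535312959
phi(d1) = 0.3816341454; exp(-qT) = 1.0000000000; exp(-rT) = 0.9954289791
Vega = S * exp(-qT) * phi(d1) * sqrt(T) = 10.8700 * 1.0000000000 * 0.3816341454 * 0.2886173938 = 1.197290

Answer: Vega = 1.197290


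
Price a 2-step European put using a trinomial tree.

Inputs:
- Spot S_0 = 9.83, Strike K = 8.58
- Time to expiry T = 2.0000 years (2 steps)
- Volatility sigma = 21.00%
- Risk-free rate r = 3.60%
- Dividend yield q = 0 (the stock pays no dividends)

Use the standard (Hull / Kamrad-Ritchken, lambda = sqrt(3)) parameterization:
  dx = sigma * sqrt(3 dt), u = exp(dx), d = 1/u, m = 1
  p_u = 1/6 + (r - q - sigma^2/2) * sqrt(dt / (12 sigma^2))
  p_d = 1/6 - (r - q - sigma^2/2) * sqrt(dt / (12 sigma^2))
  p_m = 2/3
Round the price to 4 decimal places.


Answer: Price = V(0,0) = 0.3973

Derivation:
dt = T/N = 1.000000; dx = sigma*sqrt(3*dt) = 0.363731
u = exp(dx) = 1.438687; d = 1/u = 0.695078
p_u = 0.185843, p_m = 0.666667, p_d = 0.147490
Discount per step: exp(-r*dt) = 0.964640
Stock lattice S(k, j) with j the centered position index:
  k=0: S(0,+0) = 9.8300
  k=1: S(1,-1) = 6.8326; S(1,+0) = 9.8300; S(1,+1) = 14.1423
  k=2: S(2,-2) = 4.7492; S(2,-1) = 6.8326; S(2,+0) = 9.8300; S(2,+1) = 14.1423; S(2,+2) = 20.3463
Terminal payoffs V(N, j) = max(K - S_T, 0):
  V(2,-2) = 3.830793; V(2,-1) = 1.747380; V(2,+0) = 0.000000; V(2,+1) = 0.000000; V(2,+2) = 0.000000
Backward induction: V(k, j) = exp(-r*dt) * [p_u * V(k+1, j+1) + p_m * V(k+1, j) + p_d * V(k+1, j-1)]
  V(1,-1) = exp(-r*dt) * [p_u*0.000000 + p_m*1.747380 + p_d*3.830793] = 1.668755
  V(1,+0) = exp(-r*dt) * [p_u*0.000000 + p_m*0.000000 + p_d*1.747380] = 0.248609
  V(1,+1) = exp(-r*dt) * [p_u*0.000000 + p_m*0.000000 + p_d*0.000000] = 0.000000
  V(0,+0) = exp(-r*dt) * [p_u*0.000000 + p_m*0.248609 + p_d*1.668755] = 0.397301


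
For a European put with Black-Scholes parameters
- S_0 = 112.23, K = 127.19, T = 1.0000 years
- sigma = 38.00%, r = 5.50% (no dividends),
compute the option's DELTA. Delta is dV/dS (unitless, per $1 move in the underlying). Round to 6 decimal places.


Answer: Delta = -0.497829

Derivation:
d1 = 0.0054429094; d2 = -0.3745570906
phi(d1) = 0.3989363711; exp(-qT) = 1.0000000000; exp(-rT) = 0.9464851480
N(-d1) = 0.4978286040
Delta = -exp(-qT) * N(-d1) = -1.0000000000 * 0.4978286040 = -0.497829


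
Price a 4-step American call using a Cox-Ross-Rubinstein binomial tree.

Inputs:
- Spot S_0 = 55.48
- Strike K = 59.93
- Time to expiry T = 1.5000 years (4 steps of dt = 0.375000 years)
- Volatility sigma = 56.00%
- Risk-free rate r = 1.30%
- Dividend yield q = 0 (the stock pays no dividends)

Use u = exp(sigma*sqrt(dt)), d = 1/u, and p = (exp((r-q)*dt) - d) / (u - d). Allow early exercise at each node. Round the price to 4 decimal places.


dt = T/N = 0.375000
u = exp(sigma*sqrt(dt)) = 1.409068; d = 1/u = 0.709689
p = (exp((r-q)*dt) - d) / (u - d) = 0.422086
Discount per step: exp(-r*dt) = 0.995137
Stock lattice S(k, i) with i counting down-moves:
  k=0: S(0,0) = 55.4800
  k=1: S(1,0) = 78.1751; S(1,1) = 39.3735
  k=2: S(2,0) = 110.1540; S(2,1) = 55.4800; S(2,2) = 27.9430
  k=3: S(3,0) = 155.2145; S(3,1) = 78.1751; S(3,2) = 39.3735; S(3,3) = 19.8308
  k=4: S(4,0) = 218.7079; S(4,1) = 110.1540; S(4,2) = 55.4800; S(4,3) = 27.9430; S(4,4) = 14.0737
Terminal payoffs V(N, i) = max(S_T - K, 0):
  V(4,0) = 158.777857; V(4,1) = 50.224037; V(4,2) = 0.000000; V(4,3) = 0.000000; V(4,4) = 0.000000
Backward induction: V(k, i) = exp(-r*dt) * [p * V(k+1, i) + (1-p) * V(k+1, i+1)]; then take max(V_cont, immediate exercise) for American.
  V(3,0) = exp(-r*dt) * [p*158.777857 + (1-p)*50.224037] = 95.575988; exercise = 95.284540; V(3,0) = max -> 95.575988
  V(3,1) = exp(-r*dt) * [p*50.224037 + (1-p)*0.000000] = 21.095758; exercise = 18.245098; V(3,1) = max -> 21.095758
  V(3,2) = exp(-r*dt) * [p*0.000000 + (1-p)*0.000000] = 0.000000; exercise = 0.000000; V(3,2) = max -> 0.000000
  V(3,3) = exp(-r*dt) * [p*0.000000 + (1-p)*0.000000] = 0.000000; exercise = 0.000000; V(3,3) = max -> 0.000000
  V(2,0) = exp(-r*dt) * [p*95.575988 + (1-p)*21.095758] = 52.277328; exercise = 50.224037; V(2,0) = max -> 52.277328
  V(2,1) = exp(-r*dt) * [p*21.095758 + (1-p)*0.000000] = 8.860916; exercise = 0.000000; V(2,1) = max -> 8.860916
  V(2,2) = exp(-r*dt) * [p*0.000000 + (1-p)*0.000000] = 0.000000; exercise = 0.000000; V(2,2) = max -> 0.000000
  V(1,0) = exp(-r*dt) * [p*52.277328 + (1-p)*8.860916] = 27.054154; exercise = 18.245098; V(1,0) = max -> 27.054154
  V(1,1) = exp(-r*dt) * [p*8.860916 + (1-p)*0.000000] = 3.721878; exercise = 0.000000; V(1,1) = max -> 3.721878
  V(0,0) = exp(-r*dt) * [p*27.054154 + (1-p)*3.721878] = 13.504106; exercise = 0.000000; V(0,0) = max -> 13.504106

Answer: Price = V(0,0) = 13.5041


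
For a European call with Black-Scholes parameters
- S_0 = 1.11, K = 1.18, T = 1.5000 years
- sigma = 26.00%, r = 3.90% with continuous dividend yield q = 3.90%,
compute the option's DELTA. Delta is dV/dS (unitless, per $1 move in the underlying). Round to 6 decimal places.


d1 = -0.0328307722; d2 = -0.3512644387
phi(d1) = 0.3987273364; exp(-qT) = 0.9431782404; exp(-rT) = 0.9431782404
N(d1) = 0.4869047694
Delta = exp(-qT) * N(d1) = 0.9431782404 * 0.4869047694 = 0.459238

Answer: Delta = 0.459238


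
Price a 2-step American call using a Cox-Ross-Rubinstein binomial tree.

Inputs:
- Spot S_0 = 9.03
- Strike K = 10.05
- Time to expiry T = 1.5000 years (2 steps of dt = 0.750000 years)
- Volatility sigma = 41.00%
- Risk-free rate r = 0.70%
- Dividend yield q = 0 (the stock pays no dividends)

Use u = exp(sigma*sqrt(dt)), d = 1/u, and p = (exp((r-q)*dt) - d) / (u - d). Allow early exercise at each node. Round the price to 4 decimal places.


Answer: Price = V(0,0) = 1.4482

Derivation:
dt = T/N = 0.750000
u = exp(sigma*sqrt(dt)) = 1.426281; d = 1/u = 0.701124
p = (exp((r-q)*dt) - d) / (u - d) = 0.419412
Discount per step: exp(-r*dt) = 0.994764
Stock lattice S(k, i) with i counting down-moves:
  k=0: S(0,0) = 9.0300
  k=1: S(1,0) = 12.8793; S(1,1) = 6.3312
  k=2: S(2,0) = 18.3695; S(2,1) = 9.0300; S(2,2) = 4.4389
Terminal payoffs V(N, i) = max(S_T - K, 0):
  V(2,0) = 8.319528; V(2,1) = 0.000000; V(2,2) = 0.000000
Backward induction: V(k, i) = exp(-r*dt) * [p * V(k+1, i) + (1-p) * V(k+1, i+1)]; then take max(V_cont, immediate exercise) for American.
  V(1,0) = exp(-r*dt) * [p*8.319528 + (1-p)*0.000000] = 3.471041; exercise = 2.829318; V(1,0) = max -> 3.471041
  V(1,1) = exp(-r*dt) * [p*0.000000 + (1-p)*0.000000] = 0.000000; exercise = 0.000000; V(1,1) = max -> 0.000000
  V(0,0) = exp(-r*dt) * [p*3.471041 + (1-p)*0.000000] = 1.448174; exercise = 0.000000; V(0,0) = max -> 1.448174


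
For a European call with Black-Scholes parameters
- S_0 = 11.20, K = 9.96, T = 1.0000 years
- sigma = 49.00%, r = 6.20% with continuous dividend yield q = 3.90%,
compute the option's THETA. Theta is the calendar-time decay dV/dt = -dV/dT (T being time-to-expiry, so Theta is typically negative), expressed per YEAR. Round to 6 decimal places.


Answer: Theta = -0.918887

Derivation:
d1 = 0.5314014423; d2 = 0.0414014423
phi(d1) = 0.3464099843; exp(-qT) = 0.9617507091; exp(-rT) = 0.9398828868
Theta = -S*exp(-qT)*phi(d1)*sigma/(2*sqrt(T)) - r*K*exp(-rT)*N(d2) + q*S*exp(-qT)*N(d1)
N(d1) = 0.7024296889; N(d2) = 0.5165120685; sqrt(T) = 1.0000000000
Term 1 = -11.2000 * 0.9617507091 * 0.3464099843 * 0.4900 / (2 * 1.0000000000) = -0.9141911718
Term 2 = -0.0620 * 9.9600 * 0.9398828868 * 0.5165120685 = -0.2997817866
Term 3 = 0.0390 * 11.2000 * 0.9617507091 * 0.7024296889 = 0.2950855914
Theta = -0.9141911718 + (-0.2997817866) + (0.2950855914) = -0.918887


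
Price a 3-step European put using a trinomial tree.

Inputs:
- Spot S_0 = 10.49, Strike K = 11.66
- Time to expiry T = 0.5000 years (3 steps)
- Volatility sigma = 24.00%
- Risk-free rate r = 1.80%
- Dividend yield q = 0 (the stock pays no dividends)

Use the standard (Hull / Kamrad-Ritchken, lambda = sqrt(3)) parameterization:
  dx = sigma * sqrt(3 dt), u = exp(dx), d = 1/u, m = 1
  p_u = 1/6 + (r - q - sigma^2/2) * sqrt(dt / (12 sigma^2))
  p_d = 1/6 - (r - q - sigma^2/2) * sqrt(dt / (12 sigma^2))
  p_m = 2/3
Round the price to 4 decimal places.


dt = T/N = 0.166667; dx = sigma*sqrt(3*dt) = 0.169706
u = exp(dx) = 1.184956; d = 1/u = 0.843913
p_u = 0.161363, p_m = 0.666667, p_d = 0.171970
Discount per step: exp(-r*dt) = 0.997004
Stock lattice S(k, j) with j the centered position index:
  k=0: S(0,+0) = 10.4900
  k=1: S(1,-1) = 8.8526; S(1,+0) = 10.4900; S(1,+1) = 12.4302
  k=2: S(2,-2) = 7.4709; S(2,-1) = 8.8526; S(2,+0) = 10.4900; S(2,+1) = 12.4302; S(2,+2) = 14.7292
  k=3: S(3,-3) = 6.3048; S(3,-2) = 7.4709; S(3,-1) = 8.8526; S(3,+0) = 10.4900; S(3,+1) = 12.4302; S(3,+2) = 14.7292; S(3,+3) = 17.4535
Terminal payoffs V(N, j) = max(K - S_T, 0):
  V(3,-3) = 5.355236; V(3,-2) = 4.189132; V(3,-1) = 2.807350; V(3,+0) = 1.170000; V(3,+1) = 0.000000; V(3,+2) = 0.000000; V(3,+3) = 0.000000
Backward induction: V(k, j) = exp(-r*dt) * [p_u * V(k+1, j+1) + p_m * V(k+1, j) + p_d * V(k+1, j-1)]
  V(2,-2) = exp(-r*dt) * [p_u*2.807350 + p_m*4.189132 + p_d*5.355236] = 4.154217
  V(2,-1) = exp(-r*dt) * [p_u*1.170000 + p_m*2.807350 + p_d*4.189132] = 2.772437
  V(2,+0) = exp(-r*dt) * [p_u*0.000000 + p_m*1.170000 + p_d*2.807350] = 1.258997
  V(2,+1) = exp(-r*dt) * [p_u*0.000000 + p_m*0.000000 + p_d*1.170000] = 0.200602
  V(2,+2) = exp(-r*dt) * [p_u*0.000000 + p_m*0.000000 + p_d*0.000000] = 0.000000
  V(1,-1) = exp(-r*dt) * [p_u*1.258997 + p_m*2.772437 + p_d*4.154217] = 2.757563
  V(1,+0) = exp(-r*dt) * [p_u*0.200602 + p_m*1.258997 + p_d*2.772437] = 1.344438
  V(1,+1) = exp(-r*dt) * [p_u*0.000000 + p_m*0.200602 + p_d*1.258997] = 0.349195
  V(0,+0) = exp(-r*dt) * [p_u*0.349195 + p_m*1.344438 + p_d*2.757563] = 1.422583

Answer: Price = V(0,0) = 1.4226
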